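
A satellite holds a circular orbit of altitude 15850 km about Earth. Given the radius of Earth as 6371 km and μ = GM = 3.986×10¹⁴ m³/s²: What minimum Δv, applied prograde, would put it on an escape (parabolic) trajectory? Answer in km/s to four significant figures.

r = 6371 + 15850 = 22221 km = 2.2221×10⁷ m.
Circular speed v_c = √(μ/r) = 4235 m/s.
Escape speed v_esc = √(2μ/r) = √2 × v_c = 5990 m/s.
Δv = v_esc − v_c = 1754 m/s = 1.754 km/s.

Δv ≈ 1.754 km/s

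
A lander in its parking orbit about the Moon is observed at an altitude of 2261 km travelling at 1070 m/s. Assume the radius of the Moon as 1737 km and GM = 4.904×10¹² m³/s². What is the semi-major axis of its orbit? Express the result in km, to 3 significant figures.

r = 1737 + 2261 = 3998.0 km = 3.998×10⁶ m.
Specific orbital energy ε = v²/2 − μ/r = (1070)²/2 − 4.904×10¹²/3.998×10⁶ = -6.542×10⁵ J/kg.
Since ε = −μ/(2a), a = −μ/(2ε) = 3.748×10⁶ m = 3748.3 km.

a ≈ 3750 km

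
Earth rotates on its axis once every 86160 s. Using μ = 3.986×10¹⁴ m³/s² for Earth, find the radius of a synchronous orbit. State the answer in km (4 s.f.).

r_sync ≈ 42160 km

A synchronous orbit has period T, so by Kepler's third law a = (μT²/4π²)^(1/3).
μT²/4π² = 3.986×10¹⁴ × (8.616×10⁴)² / 39.48 = 7.495×10²² m³.
a = 4.216×10⁷ m = 42163 km.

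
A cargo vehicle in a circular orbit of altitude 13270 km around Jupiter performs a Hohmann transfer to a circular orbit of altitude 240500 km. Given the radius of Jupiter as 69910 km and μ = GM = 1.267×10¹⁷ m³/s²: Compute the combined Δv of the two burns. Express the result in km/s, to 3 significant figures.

Δv_total ≈ 17.1 km/s

r₁ = 69910 + 13270 = 83180 km = 8.3180×10⁷ m.
r₂ = 69910 + 240500 = 310410 km = 3.1041×10⁸ m.
Transfer ellipse a_t = (r₁ + r₂)/2 = 1.968×10⁸ m.
At r₁: circular v_c1 = √(μ/r₁) = 39030 m/s; transfer-perijove v_p = √[μ(2/r₁ − 1/a_t)] = 49020 m/s.
Δv₁ = v_p − v_c1 = 9988 m/s.
At r₂: circular v_c2 = √(μ/r₂) = 20200 m/s; transfer-apojove v_a = √[μ(2/r₂ − 1/a_t)] = 13130 m/s.
Δv₂ = v_c2 − v_a = 7068 m/s.
Total Δv = Δv₁ + Δv₂ = 17060 m/s = 17.06 km/s.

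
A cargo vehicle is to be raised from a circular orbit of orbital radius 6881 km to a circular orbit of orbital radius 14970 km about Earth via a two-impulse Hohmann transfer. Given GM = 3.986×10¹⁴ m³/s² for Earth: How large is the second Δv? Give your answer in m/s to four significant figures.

r₁ = 6881 km = 6.881×10⁶ m.
r₂ = 14970 km = 1.497×10⁷ m.
Transfer ellipse a_t = (r₁ + r₂)/2 = 1.093×10⁷ m.
At r₁: circular v_c1 = √(μ/r₁) = 7611 m/s; transfer-perigee v_p = √[μ(2/r₁ − 1/a_t)] = 8909 m/s.
At r₂: circular v_c2 = √(μ/r₂) = 5160 m/s; transfer-apogee v_a = √[μ(2/r₂ − 1/a_t)] = 4095 m/s.
Δv₂ = v_c2 − v_a = 1065 m/s.

Δv ≈ 1065 m/s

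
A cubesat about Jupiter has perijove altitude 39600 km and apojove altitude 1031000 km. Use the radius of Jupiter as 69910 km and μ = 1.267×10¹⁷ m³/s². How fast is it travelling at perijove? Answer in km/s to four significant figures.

r_p = 69910 + 39600 = 109510 km = 1.0951×10⁸ m.
r_a = 69910 + 1031000 = 1100900 km = 1.1009×10⁹ m.
Semi-major axis a = (r_p + r_a)/2 = 6.0521×10⁵ km = 6.052×10⁸ m.
Vis-viva: v² = μ(2/r − 1/a) = 1.267×10¹⁷ × (1.826×10⁻⁸ − 1.652×10⁻⁹) = 2.105×10⁹ m²/s².
v = 45880 m/s = 45.88 km/s.

v ≈ 45.88 km/s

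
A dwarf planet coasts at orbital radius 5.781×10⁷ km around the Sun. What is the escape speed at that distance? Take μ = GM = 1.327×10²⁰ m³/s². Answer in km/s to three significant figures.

v_esc ≈ 67.8 km/s

r = 5.781×10⁷ km = 5.781×10¹⁰ m.
Escape speed v_esc = √(2μ/r) = √(2 × 1.327×10²⁰ / 5.781×10¹⁰) = √(4.591×10⁹) = 67760 m/s.
= 67.76 km/s.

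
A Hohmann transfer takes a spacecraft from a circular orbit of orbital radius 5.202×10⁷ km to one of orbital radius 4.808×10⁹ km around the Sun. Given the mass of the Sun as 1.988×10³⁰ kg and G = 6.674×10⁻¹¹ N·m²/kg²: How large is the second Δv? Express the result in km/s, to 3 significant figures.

Δv ≈ 4.48 km/s

μ = GM = 6.674×10⁻¹¹ × 1.988×10³⁰ = 1.327×10²⁰ m³/s².
r₁ = 5.202×10⁷ km = 5.202×10¹⁰ m.
r₂ = 4.808×10⁹ km = 4.808×10¹² m.
Transfer ellipse a_t = (r₁ + r₂)/2 = 2.430×10¹² m.
At r₁: circular v_c1 = √(μ/r₁) = 50500 m/s; transfer-perihelion v_p = √[μ(2/r₁ − 1/a_t)] = 71040 m/s.
At r₂: circular v_c2 = √(μ/r₂) = 5253 m/s; transfer-aphelion v_a = √[μ(2/r₂ − 1/a_t)] = 768.6 m/s.
Δv₂ = v_c2 − v_a = 4485 m/s.
= 4.485 km/s.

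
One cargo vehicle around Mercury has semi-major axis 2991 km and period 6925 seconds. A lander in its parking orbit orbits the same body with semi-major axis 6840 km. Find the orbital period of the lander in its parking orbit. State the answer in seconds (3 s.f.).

T₂ ≈ 23900 seconds

Kepler's third law: T² ∝ a³, so T₂ = T₁ (a₂/a₁)^(3/2).
a₂/a₁ = 2.287, (a₂/a₁)^(3/2) = 3.458.
T₂ = 6925 × 3.458 = 23950 seconds.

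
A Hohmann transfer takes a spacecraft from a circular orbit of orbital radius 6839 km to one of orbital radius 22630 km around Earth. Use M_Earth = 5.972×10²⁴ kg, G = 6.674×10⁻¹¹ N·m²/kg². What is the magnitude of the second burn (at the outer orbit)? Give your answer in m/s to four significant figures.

Δv ≈ 1338 m/s

μ = GM = 6.674×10⁻¹¹ × 5.972×10²⁴ = 3.986×10¹⁴ m³/s².
r₁ = 6839 km = 6.839×10⁶ m.
r₂ = 22630 km = 2.263×10⁷ m.
Transfer ellipse a_t = (r₁ + r₂)/2 = 1.473×10⁷ m.
At r₁: circular v_c1 = √(μ/r₁) = 7634 m/s; transfer-perigee v_p = √[μ(2/r₁ − 1/a_t)] = 9461 m/s.
At r₂: circular v_c2 = √(μ/r₂) = 4197 m/s; transfer-apogee v_a = √[μ(2/r₂ − 1/a_t)] = 2859 m/s.
Δv₂ = v_c2 − v_a = 1338 m/s.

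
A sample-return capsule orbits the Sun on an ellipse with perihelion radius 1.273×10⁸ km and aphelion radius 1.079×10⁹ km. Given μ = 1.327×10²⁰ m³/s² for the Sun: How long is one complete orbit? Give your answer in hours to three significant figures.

Semi-major axis a = (r_p + r_a)/2 = (1.2730×10⁸ + 1.0790×10⁹)/2 = 6.0315×10⁸ km = 6.032×10¹¹ m.
By Kepler's third law T = 2π√(a³/μ) = 2π × 4.066×10⁷ = 2.555×10⁸ s.
= 70970 hours.

T ≈ 71000 hours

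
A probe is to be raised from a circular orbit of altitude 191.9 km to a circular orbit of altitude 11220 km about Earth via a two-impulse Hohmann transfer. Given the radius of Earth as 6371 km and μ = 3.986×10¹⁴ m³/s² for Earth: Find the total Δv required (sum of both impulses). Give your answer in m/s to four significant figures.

r₁ = 6371 + 191.9 = 6562.9 km = 6.5629×10⁶ m.
r₂ = 6371 + 11220 = 17591 km = 1.7591×10⁷ m.
Transfer ellipse a_t = (r₁ + r₂)/2 = 1.208×10⁷ m.
At r₁: circular v_c1 = √(μ/r₁) = 7793 m/s; transfer-perigee v_p = √[μ(2/r₁ − 1/a_t)] = 9406 m/s.
Δv₁ = v_p − v_c1 = 1612 m/s.
At r₂: circular v_c2 = √(μ/r₂) = 4760 m/s; transfer-apogee v_a = √[μ(2/r₂ − 1/a_t)] = 3509 m/s.
Δv₂ = v_c2 − v_a = 1251 m/s.
Total Δv = Δv₁ + Δv₂ = 2863 m/s.

Δv_total ≈ 2863 m/s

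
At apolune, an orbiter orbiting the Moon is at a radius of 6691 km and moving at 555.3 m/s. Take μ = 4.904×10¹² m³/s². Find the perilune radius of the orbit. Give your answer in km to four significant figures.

r_a = 6.691×10⁶ m.
Specific energy ε = v²/2 − μ/r = -5.787×10⁵ J/kg, so a = −μ/(2ε) = 4.237×10⁶ m.
The apsides satisfy r_p + r_a = 2a, so the perilune radius is 2a − r_a = 1.782×10⁶ m = 1782.5 km.

perilune radius ≈ 1782 km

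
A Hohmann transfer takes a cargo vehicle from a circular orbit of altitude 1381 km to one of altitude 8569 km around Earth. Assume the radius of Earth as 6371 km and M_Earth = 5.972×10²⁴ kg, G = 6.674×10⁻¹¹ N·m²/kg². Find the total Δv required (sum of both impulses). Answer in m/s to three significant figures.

μ = GM = 6.674×10⁻¹¹ × 5.972×10²⁴ = 3.986×10¹⁴ m³/s².
r₁ = 6371 + 1381 = 7752.0 km = 7.7520×10⁶ m.
r₂ = 6371 + 8569 = 14940 km = 1.4940×10⁷ m.
Transfer ellipse a_t = (r₁ + r₂)/2 = 1.135×10⁷ m.
At r₁: circular v_c1 = √(μ/r₁) = 7170 m/s; transfer-perigee v_p = √[μ(2/r₁ − 1/a_t)] = 8228 m/s.
Δv₁ = v_p − v_c1 = 1058 m/s.
At r₂: circular v_c2 = √(μ/r₂) = 5165 m/s; transfer-apogee v_a = √[μ(2/r₂ − 1/a_t)] = 4269 m/s.
Δv₂ = v_c2 − v_a = 895.7 m/s.
Total Δv = Δv₁ + Δv₂ = 1953 m/s.

Δv_total ≈ 1950 m/s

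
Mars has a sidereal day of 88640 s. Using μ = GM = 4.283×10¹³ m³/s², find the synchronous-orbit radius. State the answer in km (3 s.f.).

A synchronous orbit has period T, so by Kepler's third law a = (μT²/4π²)^(1/3).
μT²/4π² = 4.283×10¹³ × (8.864×10⁴)² / 39.48 = 8.524×10²¹ m³.
a = 2.043×10⁷ m = 20428 km.

r_sync ≈ 20400 km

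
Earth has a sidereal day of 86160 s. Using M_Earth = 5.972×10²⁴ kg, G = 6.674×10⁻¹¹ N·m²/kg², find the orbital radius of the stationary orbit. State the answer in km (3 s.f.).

μ = GM = 6.674×10⁻¹¹ × 5.972×10²⁴ = 3.986×10¹⁴ m³/s².
A synchronous orbit has period T, so by Kepler's third law a = (μT²/4π²)^(1/3).
μT²/4π² = 3.986×10¹⁴ × (8.616×10⁴)² / 39.48 = 7.495×10²² m³.
a = 4.216×10⁷ m = 42162 km.

r_sync ≈ 42200 km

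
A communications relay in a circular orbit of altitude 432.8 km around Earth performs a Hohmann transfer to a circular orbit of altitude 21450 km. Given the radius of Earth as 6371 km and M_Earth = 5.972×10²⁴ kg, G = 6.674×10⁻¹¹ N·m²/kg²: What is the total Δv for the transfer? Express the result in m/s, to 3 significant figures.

Δv_total ≈ 3460 m/s

μ = GM = 6.674×10⁻¹¹ × 5.972×10²⁴ = 3.986×10¹⁴ m³/s².
r₁ = 6371 + 432.8 = 6803.8 km = 6.8038×10⁶ m.
r₂ = 6371 + 21450 = 27821 km = 2.7821×10⁷ m.
Transfer ellipse a_t = (r₁ + r₂)/2 = 1.731×10⁷ m.
At r₁: circular v_c1 = √(μ/r₁) = 7654 m/s; transfer-perigee v_p = √[μ(2/r₁ − 1/a_t)] = 9703 m/s.
Δv₁ = v_p − v_c1 = 2049 m/s.
At r₂: circular v_c2 = √(μ/r₂) = 3785 m/s; transfer-apogee v_a = √[μ(2/r₂ − 1/a_t)] = 2373 m/s.
Δv₂ = v_c2 − v_a = 1412 m/s.
Total Δv = Δv₁ + Δv₂ = 3461 m/s.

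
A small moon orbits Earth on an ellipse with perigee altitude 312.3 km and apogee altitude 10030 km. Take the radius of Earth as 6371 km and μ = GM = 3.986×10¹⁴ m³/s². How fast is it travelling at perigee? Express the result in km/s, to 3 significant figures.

r_p = 6371 + 312.3 = 6683.3 km = 6.6833×10⁶ m.
r_a = 6371 + 10030 = 16401 km = 1.6401×10⁷ m.
Semi-major axis a = (r_p + r_a)/2 = 11542 km = 1.154×10⁷ m.
Vis-viva: v² = μ(2/r − 1/a) = 3.986×10¹⁴ × (2.993×10⁻⁷ − 8.664×10⁻⁸) = 8.475×10⁷ m²/s².
v = 9206 m/s = 9.206 km/s.

v ≈ 9.21 km/s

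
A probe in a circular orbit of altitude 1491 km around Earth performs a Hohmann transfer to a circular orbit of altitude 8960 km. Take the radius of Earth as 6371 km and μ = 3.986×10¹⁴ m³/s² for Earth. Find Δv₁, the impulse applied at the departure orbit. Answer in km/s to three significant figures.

Δv ≈ 1.07 km/s

r₁ = 6371 + 1491 = 7862.0 km = 7.8620×10⁶ m.
r₂ = 6371 + 8960 = 15331 km = 1.5331×10⁷ m.
Transfer ellipse a_t = (r₁ + r₂)/2 = 1.160×10⁷ m.
At r₁: circular v_c1 = √(μ/r₁) = 7120 m/s; transfer-perigee v_p = √[μ(2/r₁ − 1/a_t)] = 8187 m/s.
Δv₁ = v_p − v_c1 = 1067 m/s.
= 1.067 km/s.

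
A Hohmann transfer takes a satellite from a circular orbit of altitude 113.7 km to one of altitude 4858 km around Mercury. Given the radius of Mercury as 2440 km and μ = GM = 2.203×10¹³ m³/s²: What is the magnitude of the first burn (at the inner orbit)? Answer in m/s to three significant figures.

r₁ = 2440 + 113.7 = 2553.7 km = 2.5537×10⁶ m.
r₂ = 2440 + 4858 = 7298.0 km = 7.2980×10⁶ m.
Transfer ellipse a_t = (r₁ + r₂)/2 = 4.926×10⁶ m.
At r₁: circular v_c1 = √(μ/r₁) = 2937 m/s; transfer-periherm v_p = √[μ(2/r₁ − 1/a_t)] = 3575 m/s.
Δv₁ = v_p − v_c1 = 637.9 m/s.

Δv ≈ 638 m/s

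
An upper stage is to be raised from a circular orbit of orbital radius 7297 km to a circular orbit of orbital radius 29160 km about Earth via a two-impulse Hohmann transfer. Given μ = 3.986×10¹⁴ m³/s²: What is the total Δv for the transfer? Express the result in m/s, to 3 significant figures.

r₁ = 7297 km = 7.297×10⁶ m.
r₂ = 29160 km = 2.916×10⁷ m.
Transfer ellipse a_t = (r₁ + r₂)/2 = 1.823×10⁷ m.
At r₁: circular v_c1 = √(μ/r₁) = 7391 m/s; transfer-perigee v_p = √[μ(2/r₁ − 1/a_t)] = 9348 m/s.
Δv₁ = v_p − v_c1 = 1957 m/s.
At r₂: circular v_c2 = √(μ/r₂) = 3697 m/s; transfer-apogee v_a = √[μ(2/r₂ − 1/a_t)] = 2339 m/s.
Δv₂ = v_c2 − v_a = 1358 m/s.
Total Δv = Δv₁ + Δv₂ = 3315 m/s.

Δv_total ≈ 3320 m/s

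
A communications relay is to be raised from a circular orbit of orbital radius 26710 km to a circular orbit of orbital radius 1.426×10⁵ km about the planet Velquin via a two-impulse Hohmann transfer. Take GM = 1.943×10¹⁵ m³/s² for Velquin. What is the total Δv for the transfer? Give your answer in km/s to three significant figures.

r₁ = 26710 km = 2.671×10⁷ m.
r₂ = 1.426×10⁵ km = 1.426×10⁸ m.
Transfer ellipse a_t = (r₁ + r₂)/2 = 8.466×10⁷ m.
At r₁: circular v_c1 = √(μ/r₁) = 8529 m/s; transfer-periapsis v_p = √[μ(2/r₁ − 1/a_t)] = 11070 m/s.
Δv₁ = v_p − v_c1 = 2541 m/s.
At r₂: circular v_c2 = √(μ/r₂) = 3691 m/s; transfer-apoapsis v_a = √[μ(2/r₂ − 1/a_t)] = 2073 m/s.
Δv₂ = v_c2 − v_a = 1618 m/s.
Total Δv = Δv₁ + Δv₂ = 4158 m/s = 4.158 km/s.

Δv_total ≈ 4.16 km/s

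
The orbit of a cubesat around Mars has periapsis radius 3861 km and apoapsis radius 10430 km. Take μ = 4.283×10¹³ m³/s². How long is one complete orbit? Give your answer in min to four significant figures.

Semi-major axis a = (r_p + r_a)/2 = (3861.0 + 10430)/2 = 7145.5 km = 7.146×10⁶ m.
By Kepler's third law T = 2π√(a³/μ) = 2π × 2.919×10³ = 1.834×10⁴ s.
= 305.6 min.

T ≈ 305.6 min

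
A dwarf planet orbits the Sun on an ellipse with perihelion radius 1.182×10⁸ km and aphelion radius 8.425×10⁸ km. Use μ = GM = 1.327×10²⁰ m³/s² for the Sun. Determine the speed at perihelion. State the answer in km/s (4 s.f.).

Semi-major axis a = (r_p + r_a)/2 = 4.8035×10⁸ km = 4.804×10¹¹ m.
Vis-viva: v² = μ(2/r − 1/a) = 1.327×10²⁰ × (1.692×10⁻¹¹ − 2.082×10⁻¹²) = 1.969×10⁹ m²/s².
v = 44370 m/s = 44.37 km/s.

v ≈ 44.37 km/s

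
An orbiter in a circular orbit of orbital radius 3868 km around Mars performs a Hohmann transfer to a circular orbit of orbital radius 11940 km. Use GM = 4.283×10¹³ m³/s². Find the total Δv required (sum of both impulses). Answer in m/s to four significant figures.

Δv_total ≈ 1331 m/s

r₁ = 3868 km = 3.868×10⁶ m.
r₂ = 11940 km = 1.194×10⁷ m.
Transfer ellipse a_t = (r₁ + r₂)/2 = 7.904×10⁶ m.
At r₁: circular v_c1 = √(μ/r₁) = 3328 m/s; transfer-periapsis v_p = √[μ(2/r₁ − 1/a_t)] = 4090 m/s.
Δv₁ = v_p − v_c1 = 762.3 m/s.
At r₂: circular v_c2 = √(μ/r₂) = 1894 m/s; transfer-apoapsis v_a = √[μ(2/r₂ − 1/a_t)] = 1325 m/s.
Δv₂ = v_c2 − v_a = 569.0 m/s.
Total Δv = Δv₁ + Δv₂ = 1331 m/s.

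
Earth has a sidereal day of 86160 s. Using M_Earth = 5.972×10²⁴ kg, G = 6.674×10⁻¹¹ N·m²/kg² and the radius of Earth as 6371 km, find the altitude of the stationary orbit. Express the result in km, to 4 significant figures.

μ = GM = 6.674×10⁻¹¹ × 5.972×10²⁴ = 3.986×10¹⁴ m³/s².
A synchronous orbit has period T, so by Kepler's third law a = (μT²/4π²)^(1/3).
μT²/4π² = 3.986×10¹⁴ × (8.616×10⁴)² / 39.48 = 7.495×10²² m³.
a = 4.216×10⁷ m = 42162 km.
Altitude h = a − R = 42162 − 6371 = 35791 km.

h_sync ≈ 35790 km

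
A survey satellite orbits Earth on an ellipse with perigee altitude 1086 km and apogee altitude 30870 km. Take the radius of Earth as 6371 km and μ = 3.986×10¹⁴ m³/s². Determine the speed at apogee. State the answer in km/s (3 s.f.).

r_p = 6371 + 1086 = 7457.0 km = 7.4570×10⁶ m.
r_a = 6371 + 30870 = 37241 km = 3.7241×10⁷ m.
Semi-major axis a = (r_p + r_a)/2 = 22349 km = 2.235×10⁷ m.
Vis-viva: v² = μ(2/r − 1/a) = 3.986×10¹⁴ × (5.370×10⁻⁸ − 4.474×10⁻⁸) = 3.571×10⁶ m²/s².
v = 1890 m/s = 1.890 km/s.

v ≈ 1.89 km/s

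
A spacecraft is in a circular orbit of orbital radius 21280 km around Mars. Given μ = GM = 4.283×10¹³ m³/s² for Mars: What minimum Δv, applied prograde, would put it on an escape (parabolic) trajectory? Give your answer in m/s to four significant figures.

r = 21280 km = 2.128×10⁷ m.
Circular speed v_c = √(μ/r) = 1419 m/s.
Escape speed v_esc = √(2μ/r) = √2 × v_c = 2006 m/s.
Δv = v_esc − v_c = 587.6 m/s.

Δv ≈ 587.6 m/s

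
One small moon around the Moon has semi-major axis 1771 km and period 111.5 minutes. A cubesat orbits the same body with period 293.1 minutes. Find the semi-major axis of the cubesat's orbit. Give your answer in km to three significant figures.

a₂ ≈ 3370 km

Kepler's third law: a³ ∝ T², so a₂ = a₁ (T₂/T₁)^(2/3).
T₂/T₁ = 2.629, (T₂/T₁)^(2/3) = 1.905.
a₂ = 1771 × 1.905 = 3373 km.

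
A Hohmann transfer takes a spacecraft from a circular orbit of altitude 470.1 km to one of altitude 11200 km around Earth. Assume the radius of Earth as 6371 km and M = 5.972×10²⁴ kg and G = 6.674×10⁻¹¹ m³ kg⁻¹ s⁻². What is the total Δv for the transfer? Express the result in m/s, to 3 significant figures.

Δv_total ≈ 2720 m/s

μ = GM = 6.674×10⁻¹¹ × 5.972×10²⁴ = 3.986×10¹⁴ m³/s².
r₁ = 6371 + 470.1 = 6841.1 km = 6.8411×10⁶ m.
r₂ = 6371 + 11200 = 17571 km = 1.7571×10⁷ m.
Transfer ellipse a_t = (r₁ + r₂)/2 = 1.221×10⁷ m.
At r₁: circular v_c1 = √(μ/r₁) = 7633 m/s; transfer-perigee v_p = √[μ(2/r₁ − 1/a_t)] = 9158 m/s.
Δv₁ = v_p − v_c1 = 1525 m/s.
At r₂: circular v_c2 = √(μ/r₂) = 4763 m/s; transfer-apogee v_a = √[μ(2/r₂ − 1/a_t)] = 3566 m/s.
Δv₂ = v_c2 − v_a = 1197 m/s.
Total Δv = Δv₁ + Δv₂ = 2722 m/s.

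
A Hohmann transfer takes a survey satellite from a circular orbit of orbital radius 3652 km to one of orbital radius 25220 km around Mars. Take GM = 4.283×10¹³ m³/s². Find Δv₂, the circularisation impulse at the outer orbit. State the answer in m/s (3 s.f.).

Δv ≈ 648 m/s

r₁ = 3652 km = 3.652×10⁶ m.
r₂ = 25220 km = 2.522×10⁷ m.
Transfer ellipse a_t = (r₁ + r₂)/2 = 1.444×10⁷ m.
At r₁: circular v_c1 = √(μ/r₁) = 3425 m/s; transfer-periapsis v_p = √[μ(2/r₁ − 1/a_t)] = 4526 m/s.
At r₂: circular v_c2 = √(μ/r₂) = 1303 m/s; transfer-apoapsis v_a = √[μ(2/r₂ − 1/a_t)] = 655.5 m/s.
Δv₂ = v_c2 − v_a = 647.7 m/s.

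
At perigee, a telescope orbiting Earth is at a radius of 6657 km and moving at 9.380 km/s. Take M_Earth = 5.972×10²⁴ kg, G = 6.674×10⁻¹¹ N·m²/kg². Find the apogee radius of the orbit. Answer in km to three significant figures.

apogee radius ≈ 18400 km

μ = GM = 6.674×10⁻¹¹ × 5.972×10²⁴ = 3.986×10¹⁴ m³/s².
r_p = 6.657×10⁶ m.
Specific energy ε = v²/2 − μ/r = -1.588×10⁷ J/kg, so a = −μ/(2ε) = 1.255×10⁷ m.
The apsides satisfy r_p + r_a = 2a, so the apogee radius is 2a − r_p = 1.844×10⁷ m = 18441 km.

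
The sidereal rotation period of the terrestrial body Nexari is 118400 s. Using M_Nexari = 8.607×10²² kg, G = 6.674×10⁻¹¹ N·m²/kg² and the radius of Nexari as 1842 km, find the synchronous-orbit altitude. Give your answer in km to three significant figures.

μ = GM = 6.674×10⁻¹¹ × 8.607×10²² = 5.744×10¹² m³/s².
A synchronous orbit has period T, so by Kepler's third law a = (μT²/4π²)^(1/3).
μT²/4π² = 5.744×10¹² × (1.184×10⁵)² / 39.48 = 2.040×10²¹ m³.
a = 1.268×10⁷ m = 12682 km.
Altitude h = a − R = 12682 − 1842 = 10840 km.

h_sync ≈ 10800 km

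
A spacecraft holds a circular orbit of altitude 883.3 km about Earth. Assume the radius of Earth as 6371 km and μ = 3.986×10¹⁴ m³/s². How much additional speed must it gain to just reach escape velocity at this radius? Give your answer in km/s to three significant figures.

Δv ≈ 3.07 km/s

r = 6371 + 883.3 = 7254.3 km = 7.2543×10⁶ m.
Circular speed v_c = √(μ/r) = 7413 m/s.
Escape speed v_esc = √(2μ/r) = √2 × v_c = 10480 m/s.
Δv = v_esc − v_c = 3070 m/s = 3.070 km/s.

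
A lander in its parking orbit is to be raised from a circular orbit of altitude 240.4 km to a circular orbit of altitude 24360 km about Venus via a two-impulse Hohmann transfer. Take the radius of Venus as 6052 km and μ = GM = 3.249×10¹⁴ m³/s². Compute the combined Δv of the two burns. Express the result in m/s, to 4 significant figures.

r₁ = 6052 + 240.4 = 6292.4 km = 6.2924×10⁶ m.
r₂ = 6052 + 24360 = 30412 km = 3.0412×10⁷ m.
Transfer ellipse a_t = (r₁ + r₂)/2 = 1.835×10⁷ m.
At r₁: circular v_c1 = √(μ/r₁) = 7186 m/s; transfer-periapsis v_p = √[μ(2/r₁ − 1/a_t)] = 9250 m/s.
Δv₁ = v_p − v_c1 = 2064 m/s.
At r₂: circular v_c2 = √(μ/r₂) = 3269 m/s; transfer-apoapsis v_a = √[μ(2/r₂ − 1/a_t)] = 1914 m/s.
Δv₂ = v_c2 − v_a = 1355 m/s.
Total Δv = Δv₁ + Δv₂ = 3419 m/s.

Δv_total ≈ 3419 m/s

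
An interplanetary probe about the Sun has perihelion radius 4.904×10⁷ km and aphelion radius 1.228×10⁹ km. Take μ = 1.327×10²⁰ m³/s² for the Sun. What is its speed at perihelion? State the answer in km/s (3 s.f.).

Semi-major axis a = (r_p + r_a)/2 = 6.3852×10⁸ km = 6.385×10¹¹ m.
Vis-viva: v² = μ(2/r − 1/a) = 1.327×10²⁰ × (4.078×10⁻¹¹ − 1.566×10⁻¹²) = 5.204×10⁹ m²/s².
v = 72140 m/s = 72.14 km/s.

v ≈ 72.1 km/s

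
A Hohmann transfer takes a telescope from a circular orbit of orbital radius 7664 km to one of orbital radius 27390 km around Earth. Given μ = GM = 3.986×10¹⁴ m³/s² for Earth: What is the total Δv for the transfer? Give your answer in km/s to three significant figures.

r₁ = 7664 km = 7.664×10⁶ m.
r₂ = 27390 km = 2.739×10⁷ m.
Transfer ellipse a_t = (r₁ + r₂)/2 = 1.753×10⁷ m.
At r₁: circular v_c1 = √(μ/r₁) = 7212 m/s; transfer-perigee v_p = √[μ(2/r₁ − 1/a_t)] = 9015 m/s.
Δv₁ = v_p − v_c1 = 1804 m/s.
At r₂: circular v_c2 = √(μ/r₂) = 3815 m/s; transfer-apogee v_a = √[μ(2/r₂ − 1/a_t)] = 2523 m/s.
Δv₂ = v_c2 − v_a = 1292 m/s.
Total Δv = Δv₁ + Δv₂ = 3096 m/s = 3.096 km/s.

Δv_total ≈ 3.10 km/s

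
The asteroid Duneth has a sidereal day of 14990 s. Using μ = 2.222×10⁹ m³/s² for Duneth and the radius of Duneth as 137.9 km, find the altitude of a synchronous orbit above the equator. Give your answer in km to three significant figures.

A synchronous orbit has period T, so by Kepler's third law a = (μT²/4π²)^(1/3).
μT²/4π² = 2.222×10⁹ × (1.499×10⁴)² / 39.48 = 1.265×10¹⁶ m³.
a = 2.330×10⁵ m = 232.99 km.
Altitude h = a − R = 232.99 − 137.9 = 95.086 km.

h_sync ≈ 95.1 km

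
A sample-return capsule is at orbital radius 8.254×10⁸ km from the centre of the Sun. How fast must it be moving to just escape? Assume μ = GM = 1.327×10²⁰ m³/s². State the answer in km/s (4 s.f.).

v_esc ≈ 17.93 km/s

r = 8.254×10⁸ km = 8.254×10¹¹ m.
Escape speed v_esc = √(2μ/r) = √(2 × 1.327×10²⁰ / 8.254×10¹¹) = √(3.215×10⁸) = 17930 m/s.
= 17.93 km/s.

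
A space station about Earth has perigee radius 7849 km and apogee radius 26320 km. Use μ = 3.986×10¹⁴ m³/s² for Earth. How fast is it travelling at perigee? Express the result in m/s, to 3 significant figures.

v ≈ 8850 m/s

Semi-major axis a = (r_p + r_a)/2 = 17084 km = 1.708×10⁷ m.
Vis-viva: v² = μ(2/r − 1/a) = 3.986×10¹⁴ × (2.548×10⁻⁷ − 5.853×10⁻⁸) = 7.824×10⁷ m²/s².
v = 8845 m/s.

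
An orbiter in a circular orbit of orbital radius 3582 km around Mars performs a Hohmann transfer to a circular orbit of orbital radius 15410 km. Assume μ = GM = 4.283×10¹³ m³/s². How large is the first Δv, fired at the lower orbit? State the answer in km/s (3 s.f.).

Δv ≈ 0.947 km/s

r₁ = 3582 km = 3.582×10⁶ m.
r₂ = 15410 km = 1.541×10⁷ m.
Transfer ellipse a_t = (r₁ + r₂)/2 = 9.496×10⁶ m.
At r₁: circular v_c1 = √(μ/r₁) = 3458 m/s; transfer-periapsis v_p = √[μ(2/r₁ − 1/a_t)] = 4405 m/s.
Δv₁ = v_p − v_c1 = 947.1 m/s.
= 0.9471 km/s.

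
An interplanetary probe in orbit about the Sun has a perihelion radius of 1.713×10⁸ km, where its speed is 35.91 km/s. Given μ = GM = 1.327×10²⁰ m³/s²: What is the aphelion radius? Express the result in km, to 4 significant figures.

aphelion radius ≈ 8.503×10⁸ km

r_p = 1.713×10¹¹ m.
Specific energy ε = v²/2 − μ/r = -1.299×10⁸ J/kg, so a = −μ/(2ε) = 5.108×10¹¹ m.
The apsides satisfy r_p + r_a = 2a, so the aphelion radius is 2a − r_p = 8.503×10¹¹ m = 8.5025×10⁸ km.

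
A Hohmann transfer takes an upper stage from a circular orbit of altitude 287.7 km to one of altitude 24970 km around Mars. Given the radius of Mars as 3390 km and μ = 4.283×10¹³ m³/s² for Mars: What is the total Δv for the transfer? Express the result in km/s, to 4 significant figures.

Δv_total ≈ 1.768 km/s

r₁ = 3390 + 287.7 = 3677.7 km = 3.6777×10⁶ m.
r₂ = 3390 + 24970 = 28360 km = 2.8360×10⁷ m.
Transfer ellipse a_t = (r₁ + r₂)/2 = 1.602×10⁷ m.
At r₁: circular v_c1 = √(μ/r₁) = 3413 m/s; transfer-periapsis v_p = √[μ(2/r₁ − 1/a_t)] = 4541 m/s.
Δv₁ = v_p − v_c1 = 1128 m/s.
At r₂: circular v_c2 = √(μ/r₂) = 1229 m/s; transfer-apoapsis v_a = √[μ(2/r₂ − 1/a_t)] = 588.8 m/s.
Δv₂ = v_c2 − v_a = 640.1 m/s.
Total Δv = Δv₁ + Δv₂ = 1768 m/s = 1.768 km/s.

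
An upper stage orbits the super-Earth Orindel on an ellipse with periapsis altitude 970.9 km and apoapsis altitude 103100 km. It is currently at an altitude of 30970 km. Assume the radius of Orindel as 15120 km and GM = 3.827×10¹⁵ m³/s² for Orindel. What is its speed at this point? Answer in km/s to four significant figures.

r_p = 15120 + 970.9 = 16091 km = 1.6091×10⁷ m.
r_a = 15120 + 103100 = 118220 km = 1.1822×10⁸ m.
r = 15120 + 30970 = 46090 km = 4.609×10⁷ m.
Semi-major axis a = (r_p + r_a)/2 = 67155 km = 6.716×10⁷ m.
Vis-viva: v² = μ(2/r − 1/a) = 3.827×10¹⁵ × (4.339×10⁻⁸ − 1.489×10⁻⁸) = 1.091×10⁸ m²/s².
v = 10440 m/s = 10.44 km/s.

v ≈ 10.44 km/s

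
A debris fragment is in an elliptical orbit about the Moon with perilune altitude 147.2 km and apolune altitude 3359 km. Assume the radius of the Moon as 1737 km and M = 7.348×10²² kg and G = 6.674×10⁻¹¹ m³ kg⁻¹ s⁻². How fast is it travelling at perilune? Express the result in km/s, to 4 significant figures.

μ = GM = 6.674×10⁻¹¹ × 7.348×10²² = 4.904×10¹² m³/s².
r_p = 1737 + 147.2 = 1884.2 km = 1.8842×10⁶ m.
r_a = 1737 + 3359 = 5096.0 km = 5.0960×10⁶ m.
Semi-major axis a = (r_p + r_a)/2 = 3490.1 km = 3.490×10⁶ m.
Vis-viva: v² = μ(2/r − 1/a) = 4.904×10¹² × (1.061×10⁻⁶ − 2.865×10⁻⁷) = 3.800×10⁶ m²/s².
v = 1949 m/s = 1.949 km/s.

v ≈ 1.949 km/s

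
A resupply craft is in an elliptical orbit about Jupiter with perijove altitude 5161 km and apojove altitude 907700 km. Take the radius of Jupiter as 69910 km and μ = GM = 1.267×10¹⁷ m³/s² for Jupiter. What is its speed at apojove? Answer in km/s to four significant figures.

v ≈ 4.299 km/s

r_p = 69910 + 5161 = 75071 km = 7.5071×10⁷ m.
r_a = 69910 + 907700 = 977610 km = 9.7761×10⁸ m.
Semi-major axis a = (r_p + r_a)/2 = 5.2634×10⁵ km = 5.263×10⁸ m.
Vis-viva: v² = μ(2/r − 1/a) = 1.267×10¹⁷ × (2.046×10⁻⁹ − 1.900×10⁻⁹) = 1.848×10⁷ m²/s².
v = 4299 m/s = 4.299 km/s.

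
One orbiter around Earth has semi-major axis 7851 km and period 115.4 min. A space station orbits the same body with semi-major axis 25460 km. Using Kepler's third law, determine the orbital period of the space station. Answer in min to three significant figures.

Kepler's third law: T² ∝ a³, so T₂ = T₁ (a₂/a₁)^(3/2).
a₂/a₁ = 3.243, (a₂/a₁)^(3/2) = 5.840.
T₂ = 115.4 × 5.840 = 673.9 min.

T₂ ≈ 674 min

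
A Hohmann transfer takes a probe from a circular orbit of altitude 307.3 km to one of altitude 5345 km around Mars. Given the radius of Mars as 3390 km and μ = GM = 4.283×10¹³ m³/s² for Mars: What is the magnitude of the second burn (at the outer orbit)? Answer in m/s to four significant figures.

r₁ = 3390 + 307.3 = 3697.3 km = 3.6973×10⁶ m.
r₂ = 3390 + 5345 = 8735.0 km = 8.7350×10⁶ m.
Transfer ellipse a_t = (r₁ + r₂)/2 = 6.216×10⁶ m.
At r₁: circular v_c1 = √(μ/r₁) = 3404 m/s; transfer-periapsis v_p = √[μ(2/r₁ − 1/a_t)] = 4035 m/s.
At r₂: circular v_c2 = √(μ/r₂) = 2214 m/s; transfer-apoapsis v_a = √[μ(2/r₂ − 1/a_t)] = 1708 m/s.
Δv₂ = v_c2 − v_a = 506.6 m/s.

Δv ≈ 506.6 m/s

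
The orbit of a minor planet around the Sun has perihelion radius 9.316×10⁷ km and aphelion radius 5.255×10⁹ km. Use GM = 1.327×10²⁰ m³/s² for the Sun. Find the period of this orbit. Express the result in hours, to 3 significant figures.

T ≈ 663000 hours

Semi-major axis a = (r_p + r_a)/2 = (9.3160×10⁷ + 5.2550×10⁹)/2 = 2.6741×10⁹ km = 2.674×10¹² m.
By Kepler's third law T = 2π√(a³/μ) = 2π × 3.796×10⁸ = 2.385×10⁹ s.
= 6.625×10⁵ hours.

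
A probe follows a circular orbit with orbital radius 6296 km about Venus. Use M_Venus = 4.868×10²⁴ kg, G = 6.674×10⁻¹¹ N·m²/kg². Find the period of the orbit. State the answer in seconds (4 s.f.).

T ≈ 5507 seconds

μ = GM = 6.674×10⁻¹¹ × 4.868×10²⁴ = 3.249×10¹⁴ m³/s².
r = 6296 km = 6.296×10⁶ m.
Kepler's third law: T = 2π√(r³/μ) = 2π√((6.296×10⁶)³ / 3.249×10¹⁴).
r³/μ = 7.682×10⁵ s², so T = 2π × 8.765×10² = 5.507×10³ s.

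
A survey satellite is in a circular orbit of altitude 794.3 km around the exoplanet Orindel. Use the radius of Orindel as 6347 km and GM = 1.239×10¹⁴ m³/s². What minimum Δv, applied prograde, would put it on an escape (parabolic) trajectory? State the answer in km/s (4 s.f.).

Δv ≈ 1.725 km/s

r = 6347 + 794.3 = 7141.3 km = 7.1413×10⁶ m.
Circular speed v_c = √(μ/r) = 4165 m/s.
Escape speed v_esc = √(2μ/r) = √2 × v_c = 5891 m/s.
Δv = v_esc − v_c = 1725 m/s = 1.725 km/s.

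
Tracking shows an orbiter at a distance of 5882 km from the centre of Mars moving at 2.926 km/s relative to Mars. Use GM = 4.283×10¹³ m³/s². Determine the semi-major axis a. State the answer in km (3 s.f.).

r = 5.882×10⁶ m.
Vis-viva rearranged: 1/a = 2/r − v²/μ = 3.400×10⁻⁷ − 1.999×10⁻⁷ = 1.401×10⁻⁷ m⁻¹.
a = 7.136×10⁶ m = 7136.4 km.

a ≈ 7140 km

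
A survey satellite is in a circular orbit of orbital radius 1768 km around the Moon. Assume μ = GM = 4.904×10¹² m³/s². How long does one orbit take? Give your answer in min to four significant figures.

r = 1768 km = 1.768×10⁶ m.
Kepler's third law: T = 2π√(r³/μ) = 2π√((1.768×10⁶)³ / 4.904×10¹²).
r³/μ = 1.127×10⁶ s², so T = 2π × 1.062×10³ = 6.670×10³ s.
Converting: 6.670×10³ s ÷ 60.00 = 111.2 min.

T ≈ 111.2 min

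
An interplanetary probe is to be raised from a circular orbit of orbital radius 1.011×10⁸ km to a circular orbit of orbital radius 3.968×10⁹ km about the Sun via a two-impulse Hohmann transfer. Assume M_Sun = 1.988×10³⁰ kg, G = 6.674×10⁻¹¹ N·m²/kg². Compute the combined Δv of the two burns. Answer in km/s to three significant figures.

μ = GM = 6.674×10⁻¹¹ × 1.988×10³⁰ = 1.327×10²⁰ m³/s².
r₁ = 1.011×10⁸ km = 1.011×10¹¹ m.
r₂ = 3.968×10⁹ km = 3.968×10¹² m.
Transfer ellipse a_t = (r₁ + r₂)/2 = 2.035×10¹² m.
At r₁: circular v_c1 = √(μ/r₁) = 36230 m/s; transfer-perihelion v_p = √[μ(2/r₁ − 1/a_t)] = 50590 m/s.
Δv₁ = v_p − v_c1 = 14370 m/s.
At r₂: circular v_c2 = √(μ/r₂) = 5782 m/s; transfer-aphelion v_a = √[μ(2/r₂ − 1/a_t)] = 1289 m/s.
Δv₂ = v_c2 − v_a = 4493 m/s.
Total Δv = Δv₁ + Δv₂ = 18860 m/s = 18.86 km/s.

Δv_total ≈ 18.9 km/s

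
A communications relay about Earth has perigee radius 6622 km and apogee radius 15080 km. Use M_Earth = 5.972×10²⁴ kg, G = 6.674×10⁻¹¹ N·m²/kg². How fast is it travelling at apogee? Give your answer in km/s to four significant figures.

μ = GM = 6.674×10⁻¹¹ × 5.972×10²⁴ = 3.986×10¹⁴ m³/s².
Semi-major axis a = (r_p + r_a)/2 = 10851 km = 1.085×10⁷ m.
Vis-viva: v² = μ(2/r − 1/a) = 3.986×10¹⁴ × (1.326×10⁻⁷ − 9.216×10⁻⁸) = 1.613×10⁷ m²/s².
v = 4016 m/s = 4.016 km/s.

v ≈ 4.016 km/s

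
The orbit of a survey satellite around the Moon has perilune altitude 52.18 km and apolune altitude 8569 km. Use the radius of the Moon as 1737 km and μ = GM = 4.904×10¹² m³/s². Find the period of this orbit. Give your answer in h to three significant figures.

T ≈ 11.7 h

r_p = 1737 + 52.18 = 1789.2 km = 1.7892×10⁶ m.
r_a = 1737 + 8569 = 10306 km = 1.0306×10⁷ m.
Semi-major axis a = (r_p + r_a)/2 = (1789.2 + 10306)/2 = 6047.6 km = 6.048×10⁶ m.
By Kepler's third law T = 2π√(a³/μ) = 2π × 6.716×10³ = 4.220×10⁴ s.
= 11.72 h.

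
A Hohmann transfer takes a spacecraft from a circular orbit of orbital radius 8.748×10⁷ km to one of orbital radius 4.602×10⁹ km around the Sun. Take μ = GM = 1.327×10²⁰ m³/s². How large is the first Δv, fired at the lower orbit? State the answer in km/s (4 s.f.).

Δv ≈ 15.62 km/s

r₁ = 8.748×10⁷ km = 8.748×10¹⁰ m.
r₂ = 4.602×10⁹ km = 4.602×10¹² m.
Transfer ellipse a_t = (r₁ + r₂)/2 = 2.345×10¹² m.
At r₁: circular v_c1 = √(μ/r₁) = 38950 m/s; transfer-perihelion v_p = √[μ(2/r₁ − 1/a_t)] = 54560 m/s.
Δv₁ = v_p − v_c1 = 15620 m/s.
= 15.62 km/s.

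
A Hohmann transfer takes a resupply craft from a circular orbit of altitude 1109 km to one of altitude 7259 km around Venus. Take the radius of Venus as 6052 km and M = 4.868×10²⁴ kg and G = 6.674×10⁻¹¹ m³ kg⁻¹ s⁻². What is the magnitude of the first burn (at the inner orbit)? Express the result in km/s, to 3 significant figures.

Δv ≈ 0.945 km/s

μ = GM = 6.674×10⁻¹¹ × 4.868×10²⁴ = 3.249×10¹⁴ m³/s².
r₁ = 6052 + 1109 = 7161.0 km = 7.1610×10⁶ m.
r₂ = 6052 + 7259 = 13311 km = 1.3311×10⁷ m.
Transfer ellipse a_t = (r₁ + r₂)/2 = 1.024×10⁷ m.
At r₁: circular v_c1 = √(μ/r₁) = 6736 m/s; transfer-periapsis v_p = √[μ(2/r₁ − 1/a_t)] = 7681 m/s.
Δv₁ = v_p − v_c1 = 945.4 m/s.
= 0.9454 km/s.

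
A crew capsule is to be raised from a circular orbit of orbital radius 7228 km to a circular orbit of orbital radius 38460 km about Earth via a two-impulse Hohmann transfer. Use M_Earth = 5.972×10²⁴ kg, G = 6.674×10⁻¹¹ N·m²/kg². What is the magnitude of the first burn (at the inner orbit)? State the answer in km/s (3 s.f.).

μ = GM = 6.674×10⁻¹¹ × 5.972×10²⁴ = 3.986×10¹⁴ m³/s².
r₁ = 7228 km = 7.228×10⁶ m.
r₂ = 38460 km = 3.846×10⁷ m.
Transfer ellipse a_t = (r₁ + r₂)/2 = 2.284×10⁷ m.
At r₁: circular v_c1 = √(μ/r₁) = 7426 m/s; transfer-perigee v_p = √[μ(2/r₁ − 1/a_t)] = 9635 m/s.
Δv₁ = v_p − v_c1 = 2209 m/s.
= 2.209 km/s.

Δv ≈ 2.21 km/s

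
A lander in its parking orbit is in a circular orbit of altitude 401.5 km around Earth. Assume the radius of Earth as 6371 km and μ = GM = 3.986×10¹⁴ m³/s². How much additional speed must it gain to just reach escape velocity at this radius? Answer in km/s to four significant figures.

r = 6371 + 401.5 = 6772.5 km = 6.7725×10⁶ m.
Circular speed v_c = √(μ/r) = 7672 m/s.
Escape speed v_esc = √(2μ/r) = √2 × v_c = 10850 m/s.
Δv = v_esc − v_c = 3178 m/s = 3.178 km/s.

Δv ≈ 3.178 km/s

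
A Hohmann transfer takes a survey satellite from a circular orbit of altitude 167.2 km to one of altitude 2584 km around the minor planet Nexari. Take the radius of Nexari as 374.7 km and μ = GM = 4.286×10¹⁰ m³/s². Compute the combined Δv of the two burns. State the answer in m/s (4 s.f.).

r₁ = 374.7 + 167.2 = 541.90 km = 5.4190×10⁵ m.
r₂ = 374.7 + 2584 = 2958.7 km = 2.9587×10⁶ m.
Transfer ellipse a_t = (r₁ + r₂)/2 = 1.750×10⁶ m.
At r₁: circular v_c1 = √(μ/r₁) = 281.2 m/s; transfer-periapsis v_p = √[μ(2/r₁ − 1/a_t)] = 365.6 m/s.
Δv₁ = v_p − v_c1 = 84.41 m/s.
At r₂: circular v_c2 = √(μ/r₂) = 120.4 m/s; transfer-apoapsis v_a = √[μ(2/r₂ − 1/a_t)] = 66.97 m/s.
Δv₂ = v_c2 − v_a = 53.39 m/s.
Total Δv = Δv₁ + Δv₂ = 137.8 m/s.

Δv_total ≈ 137.8 m/s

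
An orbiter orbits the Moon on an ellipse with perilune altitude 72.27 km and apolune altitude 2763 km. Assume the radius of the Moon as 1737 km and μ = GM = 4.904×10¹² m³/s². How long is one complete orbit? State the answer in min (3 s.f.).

T ≈ 265 min

r_p = 1737 + 72.27 = 1809.3 km = 1.8093×10⁶ m.
r_a = 1737 + 2763 = 4500.0 km = 4.5000×10⁶ m.
Semi-major axis a = (r_p + r_a)/2 = (1809.3 + 4500.0)/2 = 3154.6 km = 3.155×10⁶ m.
By Kepler's third law T = 2π√(a³/μ) = 2π × 2.530×10³ = 1.590×10⁴ s.
= 265.0 min.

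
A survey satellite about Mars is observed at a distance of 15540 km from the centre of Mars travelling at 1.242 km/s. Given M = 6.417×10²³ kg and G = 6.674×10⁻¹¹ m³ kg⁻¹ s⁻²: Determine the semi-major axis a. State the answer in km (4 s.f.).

a ≈ 10790 km

μ = GM = 6.674×10⁻¹¹ × 6.417×10²³ = 4.283×10¹³ m³/s².
r = 1.554×10⁷ m.
Vis-viva rearranged: 1/a = 2/r − v²/μ = 1.287×10⁻⁷ − 3.602×10⁻⁸ = 9.268×10⁻⁸ m⁻¹.
a = 1.079×10⁷ m = 10790 km.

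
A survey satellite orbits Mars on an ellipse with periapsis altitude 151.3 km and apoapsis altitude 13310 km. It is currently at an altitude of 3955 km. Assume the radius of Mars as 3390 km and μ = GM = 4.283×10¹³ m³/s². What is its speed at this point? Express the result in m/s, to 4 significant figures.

r_p = 3390 + 151.3 = 3541.3 km = 3.5413×10⁶ m.
r_a = 3390 + 13310 = 16700 km = 1.6700×10⁷ m.
r = 3390 + 3955 = 7345.0 km = 7.345×10⁶ m.
Semi-major axis a = (r_p + r_a)/2 = 10121 km = 1.012×10⁷ m.
Vis-viva: v² = μ(2/r − 1/a) = 4.283×10¹³ × (2.723×10⁻⁷ − 9.881×10⁻⁸) = 7.430×10⁶ m²/s².
v = 2726 m/s.

v ≈ 2726 m/s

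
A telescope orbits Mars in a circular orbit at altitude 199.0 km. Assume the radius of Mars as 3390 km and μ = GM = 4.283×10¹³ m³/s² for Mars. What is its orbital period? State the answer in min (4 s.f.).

T ≈ 108.8 min

r = 3390 + 199.0 = 3589.0 km = 3.5890×10⁶ m.
Kepler's third law: T = 2π√(r³/μ) = 2π√((3.589×10⁶)³ / 4.283×10¹³).
r³/μ = 1.079×10⁶ s², so T = 2π × 1.039×10³ = 6.528×10³ s.
Converting: 6.528×10³ s ÷ 60.00 = 108.8 min.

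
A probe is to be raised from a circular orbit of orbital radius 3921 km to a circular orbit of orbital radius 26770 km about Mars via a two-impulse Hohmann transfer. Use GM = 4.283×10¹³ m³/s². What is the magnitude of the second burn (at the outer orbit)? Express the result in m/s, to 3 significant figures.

r₁ = 3921 km = 3.921×10⁶ m.
r₂ = 26770 km = 2.677×10⁷ m.
Transfer ellipse a_t = (r₁ + r₂)/2 = 1.535×10⁷ m.
At r₁: circular v_c1 = √(μ/r₁) = 3305 m/s; transfer-periapsis v_p = √[μ(2/r₁ − 1/a_t)] = 4365 m/s.
At r₂: circular v_c2 = √(μ/r₂) = 1265 m/s; transfer-apoapsis v_a = √[μ(2/r₂ − 1/a_t)] = 639.4 m/s.
Δv₂ = v_c2 − v_a = 625.5 m/s.

Δv ≈ 626 m/s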